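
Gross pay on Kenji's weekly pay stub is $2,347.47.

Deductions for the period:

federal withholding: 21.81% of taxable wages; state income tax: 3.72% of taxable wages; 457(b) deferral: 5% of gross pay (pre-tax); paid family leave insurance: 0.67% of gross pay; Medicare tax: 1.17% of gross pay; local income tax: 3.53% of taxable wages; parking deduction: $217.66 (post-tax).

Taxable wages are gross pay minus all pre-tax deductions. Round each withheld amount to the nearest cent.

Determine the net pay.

457(b) deferral: $2,347.47 × 0.05 = $117.37
Taxable wages = $2,347.47 − $117.37 = $2,230.10
Federal withholding: $2,230.10 × 0.2181 = $486.38
State income tax: $2,230.10 × 0.0372 = $82.96
Local income tax: $2,230.10 × 0.0353 = $78.72
Medicare tax: $2,347.47 × 0.0117 = $27.47
Paid family leave insurance: $2,347.47 × 0.0067 = $15.73
Parking deduction: $217.66
Total deductions = $117.37 + $486.38 + $82.96 + $78.72 + $27.47 + $15.73 + $217.66 = $1,026.29
Net pay = $2,347.47 − $1,026.29 = $1,321.18

$1,321.18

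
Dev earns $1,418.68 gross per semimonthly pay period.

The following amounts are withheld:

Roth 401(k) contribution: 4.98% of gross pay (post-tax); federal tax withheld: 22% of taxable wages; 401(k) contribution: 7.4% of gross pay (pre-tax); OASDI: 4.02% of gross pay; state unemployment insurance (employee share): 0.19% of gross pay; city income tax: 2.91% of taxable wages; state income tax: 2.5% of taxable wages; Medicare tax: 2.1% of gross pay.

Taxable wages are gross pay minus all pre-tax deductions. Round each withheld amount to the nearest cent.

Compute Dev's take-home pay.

401(k) contribution: $1,418.68 × 0.074 = $104.98
Taxable wages = $1,418.68 − $104.98 = $1,313.70
State income tax: $1,313.70 × 0.025 = $32.84
City income tax: $1,313.70 × 0.0291 = $38.23
Federal tax withheld: $1,313.70 × 0.22 = $289.01
State unemployment insurance (employee share): $1,418.68 × 0.0019 = $2.70
OASDI: $1,418.68 × 0.0402 = $57.03
Medicare tax: $1,418.68 × 0.021 = $29.79
Roth 401(k) contribution: $1,418.68 × 0.0498 = $70.65
Total deductions = $104.98 + $32.84 + $38.23 + $289.01 + $2.70 + $57.03 + $29.79 + $70.65 = $625.23
Net pay = $1,418.68 − $625.23 = $793.45

$793.45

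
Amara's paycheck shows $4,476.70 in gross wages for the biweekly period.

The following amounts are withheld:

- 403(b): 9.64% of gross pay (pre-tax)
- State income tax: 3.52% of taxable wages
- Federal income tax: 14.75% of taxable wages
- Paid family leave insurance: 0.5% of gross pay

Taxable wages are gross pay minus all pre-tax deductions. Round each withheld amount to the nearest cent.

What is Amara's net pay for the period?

$3,283.72

403(b): $4,476.70 × 0.0964 = $431.55
Taxable wages = $4,476.70 − $431.55 = $4,045.15
State income tax: $4,045.15 × 0.0352 = $142.39
Federal income tax: $4,045.15 × 0.1475 = $596.66
Paid family leave insurance: $4,476.70 × 0.005 = $22.38
Total deductions = $431.55 + $142.39 + $596.66 + $22.38 = $1,192.98
Net pay = $4,476.70 − $1,192.98 = $3,283.72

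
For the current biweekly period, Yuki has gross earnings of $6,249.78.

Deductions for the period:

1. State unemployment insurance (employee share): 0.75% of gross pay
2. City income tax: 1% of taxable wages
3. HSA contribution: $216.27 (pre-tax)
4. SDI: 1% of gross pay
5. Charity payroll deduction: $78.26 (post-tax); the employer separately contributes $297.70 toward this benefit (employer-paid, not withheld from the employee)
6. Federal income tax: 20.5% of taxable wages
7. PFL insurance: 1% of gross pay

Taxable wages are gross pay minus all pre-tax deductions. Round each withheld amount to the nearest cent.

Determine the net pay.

HSA contribution: $216.27
Taxable wages = $6,249.78 − $216.27 = $6,033.51
City income tax: $6,033.51 × 0.01 = $60.34
Federal income tax: $6,033.51 × 0.205 = $1,236.87
PFL insurance: $6,249.78 × 0.01 = $62.50
SDI: $6,249.78 × 0.01 = $62.50
State unemployment insurance (employee share): $6,249.78 × 0.0075 = $46.87
Charity payroll deduction: $78.26
(Employer's $297.70 toward charity payroll deduction is not withheld from the employee.)
Total deductions = $216.27 + $60.34 + $1,236.87 + $62.50 + $62.50 + $46.87 + $78.26 = $1,763.61
Net pay = $6,249.78 − $1,763.61 = $4,486.17

$4,486.17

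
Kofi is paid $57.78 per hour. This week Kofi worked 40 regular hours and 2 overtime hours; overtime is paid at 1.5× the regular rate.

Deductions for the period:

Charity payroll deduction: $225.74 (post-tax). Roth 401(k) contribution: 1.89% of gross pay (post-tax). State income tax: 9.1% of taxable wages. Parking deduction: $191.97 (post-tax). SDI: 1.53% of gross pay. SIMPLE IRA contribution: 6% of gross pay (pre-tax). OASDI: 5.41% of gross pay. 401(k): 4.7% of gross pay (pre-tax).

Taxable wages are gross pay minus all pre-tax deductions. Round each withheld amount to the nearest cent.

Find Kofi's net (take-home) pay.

$1379.71

Regular pay: 40 × $57.78 = $2311.20
Overtime pay: 2 × $57.78 × 1.5 = $173.34
Gross pay = $2311.20 + $173.34 = $2484.54
401(k): $2484.54 × 0.047 = $116.77
SIMPLE IRA contribution: $2484.54 × 0.06 = $149.07
Pre-tax total = $116.77 + $149.07 = $265.84
Taxable wages = $2484.54 − $265.84 = $2218.70
State income tax: $2218.70 × 0.091 = $201.90
OASDI: $2484.54 × 0.0541 = $134.41
SDI: $2484.54 × 0.0153 = $38.01
Charity payroll deduction: $225.74
Roth 401(k) contribution: $2484.54 × 0.0189 = $46.96
Parking deduction: $191.97
Total deductions = $116.77 + $149.07 + $201.90 + $134.41 + $38.01 + $225.74 + $46.96 + $191.97 = $1104.83
Net pay = $2484.54 − $1104.83 = $1379.71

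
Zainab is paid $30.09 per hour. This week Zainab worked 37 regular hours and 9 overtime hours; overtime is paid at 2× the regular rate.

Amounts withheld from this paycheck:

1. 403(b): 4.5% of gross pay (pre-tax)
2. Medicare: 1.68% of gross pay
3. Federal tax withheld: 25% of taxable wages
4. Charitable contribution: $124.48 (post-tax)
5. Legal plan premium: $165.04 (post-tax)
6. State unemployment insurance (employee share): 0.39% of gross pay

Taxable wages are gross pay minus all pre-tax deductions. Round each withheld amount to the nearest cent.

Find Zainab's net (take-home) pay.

$861.59

Regular pay: 37 × $30.09 = $1,113.33
Overtime pay: 9 × $30.09 × 2 = $541.62
Gross pay = $1,113.33 + $541.62 = $1,654.95
403(b): $1,654.95 × 0.045 = $74.47
Taxable wages = $1,654.95 − $74.47 = $1,580.48
Federal tax withheld: $1,580.48 × 0.25 = $395.12
State unemployment insurance (employee share): $1,654.95 × 0.0039 = $6.45
Medicare: $1,654.95 × 0.0168 = $27.80
Legal plan premium: $165.04
Charitable contribution: $124.48
Total deductions = $74.47 + $395.12 + $6.45 + $27.80 + $165.04 + $124.48 = $793.36
Net pay = $1,654.95 − $793.36 = $861.59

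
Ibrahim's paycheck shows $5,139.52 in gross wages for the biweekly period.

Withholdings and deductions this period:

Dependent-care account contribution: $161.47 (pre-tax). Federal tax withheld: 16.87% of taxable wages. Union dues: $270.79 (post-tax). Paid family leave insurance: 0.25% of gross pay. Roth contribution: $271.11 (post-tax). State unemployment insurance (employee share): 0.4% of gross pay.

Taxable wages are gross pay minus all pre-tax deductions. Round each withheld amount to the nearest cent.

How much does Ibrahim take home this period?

$3,562.94

Dependent-care account contribution: $161.47
Taxable wages = $5,139.52 − $161.47 = $4,978.05
Federal tax withheld: $4,978.05 × 0.1687 = $839.80
Paid family leave insurance: $5,139.52 × 0.0025 = $12.85
State unemployment insurance (employee share): $5,139.52 × 0.004 = $20.56
Roth contribution: $271.11
Union dues: $270.79
Total deductions = $161.47 + $839.80 + $12.85 + $20.56 + $271.11 + $270.79 = $1,576.58
Net pay = $5,139.52 − $1,576.58 = $3,562.94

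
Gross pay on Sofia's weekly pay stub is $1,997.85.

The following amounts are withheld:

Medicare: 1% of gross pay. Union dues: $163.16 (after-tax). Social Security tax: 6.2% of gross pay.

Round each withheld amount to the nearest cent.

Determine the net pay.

$1,690.84

Social Security tax: $1,997.85 × 0.062 = $123.87
Medicare: $1,997.85 × 0.01 = $19.98
Union dues: $163.16
Total deductions = $123.87 + $19.98 + $163.16 = $307.01
Net pay = $1,997.85 − $307.01 = $1,690.84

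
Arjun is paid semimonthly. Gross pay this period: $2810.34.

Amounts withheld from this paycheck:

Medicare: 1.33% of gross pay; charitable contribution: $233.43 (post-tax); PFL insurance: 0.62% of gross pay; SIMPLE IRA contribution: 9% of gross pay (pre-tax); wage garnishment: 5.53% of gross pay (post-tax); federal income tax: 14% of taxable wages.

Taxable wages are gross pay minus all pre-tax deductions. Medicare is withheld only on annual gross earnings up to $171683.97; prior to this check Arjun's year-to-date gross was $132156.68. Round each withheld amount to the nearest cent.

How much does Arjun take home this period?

SIMPLE IRA contribution: $2810.34 × 0.09 = $252.93
Taxable wages = $2810.34 − $252.93 = $2557.41
Federal income tax: $2557.41 × 0.14 = $358.04
PFL insurance: $2810.34 × 0.0062 = $17.42
Medicare: cap not yet reached, full $2810.34 is subject → $2810.34 × 0.0133 = $37.38
Charitable contribution: $233.43
Wage garnishment: $2810.34 × 0.0553 = $155.41
Total deductions = $252.93 + $358.04 + $17.42 + $37.38 + $233.43 + $155.41 = $1054.61
Net pay = $2810.34 − $1054.61 = $1755.73

$1755.73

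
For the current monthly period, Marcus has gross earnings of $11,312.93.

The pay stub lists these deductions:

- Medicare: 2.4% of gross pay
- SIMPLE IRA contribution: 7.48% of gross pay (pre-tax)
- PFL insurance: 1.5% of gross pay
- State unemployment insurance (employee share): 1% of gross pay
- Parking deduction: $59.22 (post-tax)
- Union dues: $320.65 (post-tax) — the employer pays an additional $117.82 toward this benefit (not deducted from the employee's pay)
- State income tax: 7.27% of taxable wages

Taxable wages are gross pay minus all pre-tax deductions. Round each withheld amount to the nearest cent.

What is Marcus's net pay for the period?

$8,771.59

SIMPLE IRA contribution: $11,312.93 × 0.0748 = $846.21
Taxable wages = $11,312.93 − $846.21 = $10,466.72
State income tax: $10,466.72 × 0.0727 = $760.93
Medicare: $11,312.93 × 0.024 = $271.51
State unemployment insurance (employee share): $11,312.93 × 0.01 = $113.13
PFL insurance: $11,312.93 × 0.015 = $169.69
Union dues: $320.65
Parking deduction: $59.22
(Employer's $117.82 toward union dues is not withheld from the employee.)
Total deductions = $846.21 + $760.93 + $271.51 + $113.13 + $169.69 + $320.65 + $59.22 = $2,541.34
Net pay = $11,312.93 − $2,541.34 = $8,771.59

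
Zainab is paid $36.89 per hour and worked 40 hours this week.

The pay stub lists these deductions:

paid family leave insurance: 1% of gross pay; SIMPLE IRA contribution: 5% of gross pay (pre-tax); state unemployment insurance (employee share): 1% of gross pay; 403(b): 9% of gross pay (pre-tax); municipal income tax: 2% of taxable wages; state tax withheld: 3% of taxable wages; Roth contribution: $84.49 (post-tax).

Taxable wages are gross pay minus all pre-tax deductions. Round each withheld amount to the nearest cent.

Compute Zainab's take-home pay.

Gross pay: 40 × $36.89 = $1475.60
403(b): $1475.60 × 0.09 = $132.80
SIMPLE IRA contribution: $1475.60 × 0.05 = $73.78
Pre-tax total = $132.80 + $73.78 = $206.58
Taxable wages = $1475.60 − $206.58 = $1269.02
State tax withheld: $1269.02 × 0.03 = $38.07
Municipal income tax: $1269.02 × 0.02 = $25.38
Paid family leave insurance: $1475.60 × 0.01 = $14.76
State unemployment insurance (employee share): $1475.60 × 0.01 = $14.76
Roth contribution: $84.49
Total deductions = $132.80 + $73.78 + $38.07 + $25.38 + $14.76 + $14.76 + $84.49 = $384.04
Net pay = $1475.60 − $384.04 = $1091.56

$1091.56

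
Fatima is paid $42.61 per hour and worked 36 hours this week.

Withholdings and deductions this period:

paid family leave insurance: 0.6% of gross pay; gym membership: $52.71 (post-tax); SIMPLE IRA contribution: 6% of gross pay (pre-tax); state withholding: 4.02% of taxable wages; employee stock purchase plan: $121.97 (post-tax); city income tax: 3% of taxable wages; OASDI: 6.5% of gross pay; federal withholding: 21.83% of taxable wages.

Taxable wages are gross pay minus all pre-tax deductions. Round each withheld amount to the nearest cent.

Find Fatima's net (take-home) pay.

$742.33

Gross pay: 36 × $42.61 = $1533.96
SIMPLE IRA contribution: $1533.96 × 0.06 = $92.04
Taxable wages = $1533.96 − $92.04 = $1441.92
State withholding: $1441.92 × 0.0402 = $57.97
City income tax: $1441.92 × 0.03 = $43.26
Federal withholding: $1441.92 × 0.2183 = $314.77
Paid family leave insurance: $1533.96 × 0.006 = $9.20
OASDI: $1533.96 × 0.065 = $99.71
Gym membership: $52.71
Employee stock purchase plan: $121.97
Total deductions = $92.04 + $57.97 + $43.26 + $314.77 + $9.20 + $99.71 + $52.71 + $121.97 = $791.63
Net pay = $1533.96 − $791.63 = $742.33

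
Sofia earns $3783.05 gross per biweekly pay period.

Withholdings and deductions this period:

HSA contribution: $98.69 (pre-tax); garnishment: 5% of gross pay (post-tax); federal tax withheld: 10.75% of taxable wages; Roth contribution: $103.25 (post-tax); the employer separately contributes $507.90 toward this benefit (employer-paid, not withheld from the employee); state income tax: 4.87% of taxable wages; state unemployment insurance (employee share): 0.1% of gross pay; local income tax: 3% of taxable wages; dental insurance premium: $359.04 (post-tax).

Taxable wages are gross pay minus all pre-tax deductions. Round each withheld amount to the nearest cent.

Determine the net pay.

$2343.11

HSA contribution: $98.69
Taxable wages = $3783.05 − $98.69 = $3684.36
Federal tax withheld: $3684.36 × 0.1075 = $396.07
Local income tax: $3684.36 × 0.03 = $110.53
State income tax: $3684.36 × 0.0487 = $179.43
State unemployment insurance (employee share): $3783.05 × 0.001 = $3.78
Dental insurance premium: $359.04
Roth contribution: $103.25
Garnishment: $3783.05 × 0.05 = $189.15
(Employer's $507.90 toward Roth contribution is not withheld from the employee.)
Total deductions = $98.69 + $396.07 + $110.53 + $179.43 + $3.78 + $359.04 + $103.25 + $189.15 = $1439.94
Net pay = $3783.05 − $1439.94 = $2343.11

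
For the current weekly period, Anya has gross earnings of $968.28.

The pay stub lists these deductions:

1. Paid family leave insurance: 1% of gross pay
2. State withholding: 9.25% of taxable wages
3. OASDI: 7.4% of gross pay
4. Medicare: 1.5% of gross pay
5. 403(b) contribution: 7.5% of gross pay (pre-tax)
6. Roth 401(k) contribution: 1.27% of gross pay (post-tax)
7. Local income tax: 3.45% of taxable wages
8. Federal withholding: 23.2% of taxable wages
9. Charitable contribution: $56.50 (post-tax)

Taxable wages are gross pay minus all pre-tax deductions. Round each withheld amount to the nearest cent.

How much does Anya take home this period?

403(b) contribution: $968.28 × 0.075 = $72.62
Taxable wages = $968.28 − $72.62 = $895.66
Local income tax: $895.66 × 0.0345 = $30.90
State withholding: $895.66 × 0.0925 = $82.85
Federal withholding: $895.66 × 0.232 = $207.79
OASDI: $968.28 × 0.074 = $71.65
Medicare: $968.28 × 0.015 = $14.52
Paid family leave insurance: $968.28 × 0.01 = $9.68
Roth 401(k) contribution: $968.28 × 0.0127 = $12.30
Charitable contribution: $56.50
Total deductions = $72.62 + $30.90 + $82.85 + $207.79 + $71.65 + $14.52 + $9.68 + $12.30 + $56.50 = $558.81
Net pay = $968.28 − $558.81 = $409.47

$409.47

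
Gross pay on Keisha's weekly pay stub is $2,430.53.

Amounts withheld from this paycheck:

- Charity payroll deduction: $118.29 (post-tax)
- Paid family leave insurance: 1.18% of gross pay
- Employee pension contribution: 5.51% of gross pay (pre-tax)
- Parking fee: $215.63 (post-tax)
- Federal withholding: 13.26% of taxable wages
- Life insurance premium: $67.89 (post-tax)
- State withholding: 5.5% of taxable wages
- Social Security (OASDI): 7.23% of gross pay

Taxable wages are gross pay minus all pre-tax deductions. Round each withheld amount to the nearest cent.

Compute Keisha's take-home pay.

Employee pension contribution: $2,430.53 × 0.0551 = $133.92
Taxable wages = $2,430.53 − $133.92 = $2,296.61
State withholding: $2,296.61 × 0.055 = $126.31
Federal withholding: $2,296.61 × 0.1326 = $304.53
Paid family leave insurance: $2,430.53 × 0.0118 = $28.68
Social Security (OASDI): $2,430.53 × 0.0723 = $175.73
Parking fee: $215.63
Charity payroll deduction: $118.29
Life insurance premium: $67.89
Total deductions = $133.92 + $126.31 + $304.53 + $28.68 + $175.73 + $215.63 + $118.29 + $67.89 = $1,170.98
Net pay = $2,430.53 − $1,170.98 = $1,259.55

$1,259.55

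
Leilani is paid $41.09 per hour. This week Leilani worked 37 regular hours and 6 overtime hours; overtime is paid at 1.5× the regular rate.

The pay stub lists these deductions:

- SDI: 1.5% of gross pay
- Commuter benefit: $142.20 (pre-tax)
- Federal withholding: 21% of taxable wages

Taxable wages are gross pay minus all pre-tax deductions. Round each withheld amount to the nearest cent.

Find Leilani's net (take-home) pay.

$1,352.52

Regular pay: 37 × $41.09 = $1,520.33
Overtime pay: 6 × $41.09 × 1.5 = $369.81
Gross pay = $1,520.33 + $369.81 = $1,890.14
Commuter benefit: $142.20
Taxable wages = $1,890.14 − $142.20 = $1,747.94
Federal withholding: $1,747.94 × 0.21 = $367.07
SDI: $1,890.14 × 0.015 = $28.35
Total deductions = $142.20 + $367.07 + $28.35 = $537.62
Net pay = $1,890.14 − $537.62 = $1,352.52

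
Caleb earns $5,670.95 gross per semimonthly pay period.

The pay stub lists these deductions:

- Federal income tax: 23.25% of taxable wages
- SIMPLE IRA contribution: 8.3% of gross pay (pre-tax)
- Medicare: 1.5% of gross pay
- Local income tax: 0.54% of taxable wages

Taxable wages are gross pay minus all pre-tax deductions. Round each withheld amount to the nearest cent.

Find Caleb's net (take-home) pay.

$3,878.06

SIMPLE IRA contribution: $5,670.95 × 0.083 = $470.69
Taxable wages = $5,670.95 − $470.69 = $5,200.26
Federal income tax: $5,200.26 × 0.2325 = $1,209.06
Local income tax: $5,200.26 × 0.0054 = $28.08
Medicare: $5,670.95 × 0.015 = $85.06
Total deductions = $470.69 + $1,209.06 + $28.08 + $85.06 = $1,792.89
Net pay = $5,670.95 − $1,792.89 = $3,878.06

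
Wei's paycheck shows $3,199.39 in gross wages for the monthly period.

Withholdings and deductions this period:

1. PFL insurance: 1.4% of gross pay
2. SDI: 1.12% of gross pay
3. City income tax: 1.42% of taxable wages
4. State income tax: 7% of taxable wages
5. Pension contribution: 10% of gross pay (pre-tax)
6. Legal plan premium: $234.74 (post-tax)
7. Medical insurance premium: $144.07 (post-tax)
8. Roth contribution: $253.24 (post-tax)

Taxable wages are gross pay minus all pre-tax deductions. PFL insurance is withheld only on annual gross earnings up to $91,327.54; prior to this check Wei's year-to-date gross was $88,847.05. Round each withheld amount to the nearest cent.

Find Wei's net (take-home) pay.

Pension contribution: $3,199.39 × 0.1 = $319.94
Taxable wages = $3,199.39 − $319.94 = $2,879.45
City income tax: $2,879.45 × 0.0142 = $40.89
State income tax: $2,879.45 × 0.07 = $201.56
PFL insurance: only $91,327.54 − $88,847.05 = $2,480.49 of this check is subject → $2,480.49 × 0.014 = $34.73
SDI: $3,199.39 × 0.0112 = $35.83
Legal plan premium: $234.74
Roth contribution: $253.24
Medical insurance premium: $144.07
Total deductions = $319.94 + $40.89 + $201.56 + $34.73 + $35.83 + $234.74 + $253.24 + $144.07 = $1,265.00
Net pay = $3,199.39 − $1,265.00 = $1,934.39

$1,934.39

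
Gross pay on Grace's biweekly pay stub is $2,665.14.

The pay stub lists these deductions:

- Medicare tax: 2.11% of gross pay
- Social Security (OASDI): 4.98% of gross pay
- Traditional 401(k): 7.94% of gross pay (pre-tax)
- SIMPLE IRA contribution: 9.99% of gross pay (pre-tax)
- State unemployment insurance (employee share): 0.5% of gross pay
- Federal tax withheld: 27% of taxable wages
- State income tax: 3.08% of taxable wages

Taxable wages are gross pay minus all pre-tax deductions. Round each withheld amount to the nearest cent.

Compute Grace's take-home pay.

Traditional 401(k): $2,665.14 × 0.0794 = $211.61
SIMPLE IRA contribution: $2,665.14 × 0.0999 = $266.25
Pre-tax total = $211.61 + $266.25 = $477.86
Taxable wages = $2,665.14 − $477.86 = $2,187.28
State income tax: $2,187.28 × 0.0308 = $67.37
Federal tax withheld: $2,187.28 × 0.27 = $590.57
State unemployment insurance (employee share): $2,665.14 × 0.005 = $13.33
Social Security (OASDI): $2,665.14 × 0.0498 = $132.72
Medicare tax: $2,665.14 × 0.0211 = $56.23
Total deductions = $211.61 + $266.25 + $67.37 + $590.57 + $13.33 + $132.72 + $56.23 = $1,338.08
Net pay = $2,665.14 − $1,338.08 = $1,327.06

$1,327.06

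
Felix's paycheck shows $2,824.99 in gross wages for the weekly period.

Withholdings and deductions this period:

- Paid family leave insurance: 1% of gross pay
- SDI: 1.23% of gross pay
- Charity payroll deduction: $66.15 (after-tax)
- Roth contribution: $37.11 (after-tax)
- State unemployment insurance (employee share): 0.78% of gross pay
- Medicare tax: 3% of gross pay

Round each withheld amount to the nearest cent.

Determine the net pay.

$2,551.95

SDI: $2,824.99 × 0.0123 = $34.75
Medicare tax: $2,824.99 × 0.03 = $84.75
Paid family leave insurance: $2,824.99 × 0.01 = $28.25
State unemployment insurance (employee share): $2,824.99 × 0.0078 = $22.03
Roth contribution: $37.11
Charity payroll deduction: $66.15
Total deductions = $34.75 + $84.75 + $28.25 + $22.03 + $37.11 + $66.15 = $273.04
Net pay = $2,824.99 − $273.04 = $2,551.95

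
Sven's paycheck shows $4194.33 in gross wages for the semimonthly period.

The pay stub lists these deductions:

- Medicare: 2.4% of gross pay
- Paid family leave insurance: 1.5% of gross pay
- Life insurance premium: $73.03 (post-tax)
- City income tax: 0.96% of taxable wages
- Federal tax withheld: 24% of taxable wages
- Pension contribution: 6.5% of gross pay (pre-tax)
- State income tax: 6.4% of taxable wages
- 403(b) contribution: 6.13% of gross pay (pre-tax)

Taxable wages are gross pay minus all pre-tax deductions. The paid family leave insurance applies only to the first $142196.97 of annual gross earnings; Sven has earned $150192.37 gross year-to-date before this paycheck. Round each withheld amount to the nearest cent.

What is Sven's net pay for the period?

$2341.69

Pension contribution: $4194.33 × 0.065 = $272.63
403(b) contribution: $4194.33 × 0.0613 = $257.11
Pre-tax total = $272.63 + $257.11 = $529.74
Taxable wages = $4194.33 − $529.74 = $3664.59
Federal tax withheld: $3664.59 × 0.24 = $879.50
State income tax: $3664.59 × 0.064 = $234.53
City income tax: $3664.59 × 0.0096 = $35.18
Paid family leave insurance: annual cap $142196.97 already reached (YTD $150192.37), so $0.00
Medicare: $4194.33 × 0.024 = $100.66
Life insurance premium: $73.03
Total deductions = $272.63 + $257.11 + $879.50 + $234.53 + $35.18 + $0.00 + $100.66 + $73.03 = $1852.64
Net pay = $4194.33 − $1852.64 = $2341.69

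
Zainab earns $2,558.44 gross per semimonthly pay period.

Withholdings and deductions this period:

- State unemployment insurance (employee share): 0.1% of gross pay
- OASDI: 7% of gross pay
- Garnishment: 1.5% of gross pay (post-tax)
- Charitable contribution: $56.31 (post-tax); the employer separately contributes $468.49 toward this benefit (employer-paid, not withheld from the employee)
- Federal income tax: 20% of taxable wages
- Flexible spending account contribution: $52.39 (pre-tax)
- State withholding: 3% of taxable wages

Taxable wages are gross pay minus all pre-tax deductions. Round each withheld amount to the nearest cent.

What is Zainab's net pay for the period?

Flexible spending account contribution: $52.39
Taxable wages = $2,558.44 − $52.39 = $2,506.05
State withholding: $2,506.05 × 0.03 = $75.18
Federal income tax: $2,506.05 × 0.2 = $501.21
OASDI: $2,558.44 × 0.07 = $179.09
State unemployment insurance (employee share): $2,558.44 × 0.001 = $2.56
Charitable contribution: $56.31
Garnishment: $2,558.44 × 0.015 = $38.38
(Employer's $468.49 toward charitable contribution is not withheld from the employee.)
Total deductions = $52.39 + $75.18 + $501.21 + $179.09 + $2.56 + $56.31 + $38.38 = $905.12
Net pay = $2,558.44 − $905.12 = $1,653.32

$1,653.32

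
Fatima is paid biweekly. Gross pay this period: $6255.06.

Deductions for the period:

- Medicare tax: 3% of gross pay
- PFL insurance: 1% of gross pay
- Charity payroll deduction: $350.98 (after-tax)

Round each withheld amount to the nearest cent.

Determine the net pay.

$5653.88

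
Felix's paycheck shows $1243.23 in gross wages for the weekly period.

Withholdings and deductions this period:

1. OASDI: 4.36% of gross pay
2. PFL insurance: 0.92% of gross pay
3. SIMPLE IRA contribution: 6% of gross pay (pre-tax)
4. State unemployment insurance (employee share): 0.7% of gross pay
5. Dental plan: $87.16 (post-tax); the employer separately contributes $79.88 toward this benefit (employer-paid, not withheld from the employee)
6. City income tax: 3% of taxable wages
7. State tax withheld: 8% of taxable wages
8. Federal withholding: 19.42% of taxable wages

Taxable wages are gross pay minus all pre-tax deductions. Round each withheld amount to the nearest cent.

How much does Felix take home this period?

$651.64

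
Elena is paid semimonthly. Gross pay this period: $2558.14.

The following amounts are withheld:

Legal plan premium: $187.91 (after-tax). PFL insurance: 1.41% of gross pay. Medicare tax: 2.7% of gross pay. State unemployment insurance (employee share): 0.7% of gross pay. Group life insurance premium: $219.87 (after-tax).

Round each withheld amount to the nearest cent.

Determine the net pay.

$2027.31

PFL insurance: $2558.14 × 0.0141 = $36.07
Medicare tax: $2558.14 × 0.027 = $69.07
State unemployment insurance (employee share): $2558.14 × 0.007 = $17.91
Legal plan premium: $187.91
Group life insurance premium: $219.87
Total deductions = $36.07 + $69.07 + $17.91 + $187.91 + $219.87 = $530.83
Net pay = $2558.14 − $530.83 = $2027.31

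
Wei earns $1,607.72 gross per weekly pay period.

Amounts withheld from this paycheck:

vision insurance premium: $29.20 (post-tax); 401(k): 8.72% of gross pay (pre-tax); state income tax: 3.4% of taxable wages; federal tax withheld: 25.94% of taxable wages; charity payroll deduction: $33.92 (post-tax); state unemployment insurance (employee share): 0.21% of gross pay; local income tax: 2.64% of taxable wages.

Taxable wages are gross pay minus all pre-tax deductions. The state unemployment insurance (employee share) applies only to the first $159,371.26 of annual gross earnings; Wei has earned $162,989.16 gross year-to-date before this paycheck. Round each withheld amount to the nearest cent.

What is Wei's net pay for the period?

401(k): $1,607.72 × 0.0872 = $140.19
Taxable wages = $1,607.72 − $140.19 = $1,467.53
State income tax: $1,467.53 × 0.034 = $49.90
Federal tax withheld: $1,467.53 × 0.2594 = $380.68
Local income tax: $1,467.53 × 0.0264 = $38.74
State unemployment insurance (employee share): annual cap $159,371.26 already reached (YTD $162,989.16), so $0.00
Vision insurance premium: $29.20
Charity payroll deduction: $33.92
Total deductions = $140.19 + $49.90 + $380.68 + $38.74 + $0.00 + $29.20 + $33.92 = $672.63
Net pay = $1,607.72 − $672.63 = $935.09

$935.09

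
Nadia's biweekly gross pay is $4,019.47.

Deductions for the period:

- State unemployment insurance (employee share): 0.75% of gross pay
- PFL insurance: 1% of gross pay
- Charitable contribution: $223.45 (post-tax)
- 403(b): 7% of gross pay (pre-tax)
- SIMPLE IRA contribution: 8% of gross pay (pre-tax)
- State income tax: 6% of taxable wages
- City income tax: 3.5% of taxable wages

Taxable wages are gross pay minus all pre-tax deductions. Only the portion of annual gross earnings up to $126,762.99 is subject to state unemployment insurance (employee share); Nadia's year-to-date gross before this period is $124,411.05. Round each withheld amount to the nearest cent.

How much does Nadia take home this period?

$2,810.70

SIMPLE IRA contribution: $4,019.47 × 0.08 = $321.56
403(b): $4,019.47 × 0.07 = $281.36
Pre-tax total = $321.56 + $281.36 = $602.92
Taxable wages = $4,019.47 − $602.92 = $3,416.55
City income tax: $3,416.55 × 0.035 = $119.58
State income tax: $3,416.55 × 0.06 = $204.99
State unemployment insurance (employee share): only $126,762.99 − $124,411.05 = $2,351.94 of this check is subject → $2,351.94 × 0.0075 = $17.64
PFL insurance: $4,019.47 × 0.01 = $40.19
Charitable contribution: $223.45
Total deductions = $321.56 + $281.36 + $119.58 + $204.99 + $17.64 + $40.19 + $223.45 = $1,208.77
Net pay = $4,019.47 − $1,208.77 = $2,810.70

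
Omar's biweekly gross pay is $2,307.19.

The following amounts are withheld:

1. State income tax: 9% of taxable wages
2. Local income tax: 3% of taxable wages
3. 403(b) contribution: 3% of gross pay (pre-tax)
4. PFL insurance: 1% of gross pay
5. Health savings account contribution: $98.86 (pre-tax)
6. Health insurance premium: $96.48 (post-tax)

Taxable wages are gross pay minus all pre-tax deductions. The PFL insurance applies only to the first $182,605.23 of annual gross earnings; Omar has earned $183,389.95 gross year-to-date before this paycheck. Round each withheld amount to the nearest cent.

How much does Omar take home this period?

Health savings account contribution: $98.86
403(b) contribution: $2,307.19 × 0.03 = $69.22
Pre-tax total = $98.86 + $69.22 = $168.08
Taxable wages = $2,307.19 − $168.08 = $2,139.11
State income tax: $2,139.11 × 0.09 = $192.52
Local income tax: $2,139.11 × 0.03 = $64.17
PFL insurance: annual cap $182,605.23 already reached (YTD $183,389.95), so $0.00
Health insurance premium: $96.48
Total deductions = $98.86 + $69.22 + $192.52 + $64.17 + $0.00 + $96.48 = $521.25
Net pay = $2,307.19 − $521.25 = $1,785.94

$1,785.94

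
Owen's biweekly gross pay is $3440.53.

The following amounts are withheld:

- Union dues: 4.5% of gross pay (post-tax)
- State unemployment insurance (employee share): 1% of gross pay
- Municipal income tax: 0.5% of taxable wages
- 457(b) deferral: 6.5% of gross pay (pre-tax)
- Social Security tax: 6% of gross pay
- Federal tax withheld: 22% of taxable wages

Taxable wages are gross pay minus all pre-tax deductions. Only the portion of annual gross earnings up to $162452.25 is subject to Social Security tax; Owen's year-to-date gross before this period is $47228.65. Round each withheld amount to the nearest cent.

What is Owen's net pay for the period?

$2097.44

457(b) deferral: $3440.53 × 0.065 = $223.63
Taxable wages = $3440.53 − $223.63 = $3216.90
Federal tax withheld: $3216.90 × 0.22 = $707.72
Municipal income tax: $3216.90 × 0.005 = $16.08
State unemployment insurance (employee share): $3440.53 × 0.01 = $34.41
Social Security tax: cap not yet reached, full $3440.53 is subject → $3440.53 × 0.06 = $206.43
Union dues: $3440.53 × 0.045 = $154.82
Total deductions = $223.63 + $707.72 + $16.08 + $34.41 + $206.43 + $154.82 = $1343.09
Net pay = $3440.53 − $1343.09 = $2097.44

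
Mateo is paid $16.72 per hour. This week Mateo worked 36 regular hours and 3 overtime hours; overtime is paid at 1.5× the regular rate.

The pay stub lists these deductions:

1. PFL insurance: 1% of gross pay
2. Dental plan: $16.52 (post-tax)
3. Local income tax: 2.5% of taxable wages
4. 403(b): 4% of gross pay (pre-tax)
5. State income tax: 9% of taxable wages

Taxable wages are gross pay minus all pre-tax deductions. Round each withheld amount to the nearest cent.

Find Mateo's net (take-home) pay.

Regular pay: 36 × $16.72 = $601.92
Overtime pay: 3 × $16.72 × 1.5 = $75.24
Gross pay = $601.92 + $75.24 = $677.16
403(b): $677.16 × 0.04 = $27.09
Taxable wages = $677.16 − $27.09 = $650.07
State income tax: $650.07 × 0.09 = $58.51
Local income tax: $650.07 × 0.025 = $16.25
PFL insurance: $677.16 × 0.01 = $6.77
Dental plan: $16.52
Total deductions = $27.09 + $58.51 + $16.25 + $6.77 + $16.52 = $125.14
Net pay = $677.16 − $125.14 = $552.02

$552.02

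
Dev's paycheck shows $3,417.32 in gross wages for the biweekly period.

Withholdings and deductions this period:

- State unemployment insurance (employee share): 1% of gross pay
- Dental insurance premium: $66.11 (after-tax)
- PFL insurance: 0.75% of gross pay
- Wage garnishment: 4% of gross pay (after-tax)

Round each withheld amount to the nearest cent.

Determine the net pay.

$3,154.72

State unemployment insurance (employee share): $3,417.32 × 0.01 = $34.17
PFL insurance: $3,417.32 × 0.0075 = $25.63
Wage garnishment: $3,417.32 × 0.04 = $136.69
Dental insurance premium: $66.11
Total deductions = $34.17 + $25.63 + $136.69 + $66.11 = $262.60
Net pay = $3,417.32 − $262.60 = $3,154.72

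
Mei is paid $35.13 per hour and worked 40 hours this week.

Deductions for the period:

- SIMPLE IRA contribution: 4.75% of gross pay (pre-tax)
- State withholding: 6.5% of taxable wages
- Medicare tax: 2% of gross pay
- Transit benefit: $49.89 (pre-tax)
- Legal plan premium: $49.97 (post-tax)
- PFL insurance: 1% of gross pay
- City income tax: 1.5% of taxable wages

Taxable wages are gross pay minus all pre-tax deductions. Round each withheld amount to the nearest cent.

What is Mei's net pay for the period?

$1093.35

Gross pay: 40 × $35.13 = $1405.20
SIMPLE IRA contribution: $1405.20 × 0.0475 = $66.75
Transit benefit: $49.89
Pre-tax total = $66.75 + $49.89 = $116.64
Taxable wages = $1405.20 − $116.64 = $1288.56
State withholding: $1288.56 × 0.065 = $83.76
City income tax: $1288.56 × 0.015 = $19.33
Medicare tax: $1405.20 × 0.02 = $28.10
PFL insurance: $1405.20 × 0.01 = $14.05
Legal plan premium: $49.97
Total deductions = $66.75 + $49.89 + $83.76 + $19.33 + $28.10 + $14.05 + $49.97 = $311.85
Net pay = $1405.20 − $311.85 = $1093.35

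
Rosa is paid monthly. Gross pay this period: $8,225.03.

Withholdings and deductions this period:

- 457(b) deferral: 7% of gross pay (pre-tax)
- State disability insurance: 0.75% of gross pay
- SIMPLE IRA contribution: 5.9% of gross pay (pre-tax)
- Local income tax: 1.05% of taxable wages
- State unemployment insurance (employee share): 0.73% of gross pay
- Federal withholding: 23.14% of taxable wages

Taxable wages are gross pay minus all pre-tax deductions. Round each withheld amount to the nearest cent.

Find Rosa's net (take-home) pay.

$5,309.30

SIMPLE IRA contribution: $8,225.03 × 0.059 = $485.28
457(b) deferral: $8,225.03 × 0.07 = $575.75
Pre-tax total = $485.28 + $575.75 = $1,061.03
Taxable wages = $8,225.03 − $1,061.03 = $7,164.00
Federal withholding: $7,164.00 × 0.2314 = $1,657.75
Local income tax: $7,164.00 × 0.0105 = $75.22
State unemployment insurance (employee share): $8,225.03 × 0.0073 = $60.04
State disability insurance: $8,225.03 × 0.0075 = $61.69
Total deductions = $485.28 + $575.75 + $1,657.75 + $75.22 + $60.04 + $61.69 = $2,915.73
Net pay = $8,225.03 − $2,915.73 = $5,309.30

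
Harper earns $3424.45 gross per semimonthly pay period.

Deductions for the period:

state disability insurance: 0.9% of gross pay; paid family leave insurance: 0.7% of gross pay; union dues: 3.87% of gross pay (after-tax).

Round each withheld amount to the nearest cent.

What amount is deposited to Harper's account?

State disability insurance: $3424.45 × 0.009 = $30.82
Paid family leave insurance: $3424.45 × 0.007 = $23.97
Union dues: $3424.45 × 0.0387 = $132.53
Total deductions = $30.82 + $23.97 + $132.53 = $187.32
Net pay = $3424.45 − $187.32 = $3237.13

$3237.13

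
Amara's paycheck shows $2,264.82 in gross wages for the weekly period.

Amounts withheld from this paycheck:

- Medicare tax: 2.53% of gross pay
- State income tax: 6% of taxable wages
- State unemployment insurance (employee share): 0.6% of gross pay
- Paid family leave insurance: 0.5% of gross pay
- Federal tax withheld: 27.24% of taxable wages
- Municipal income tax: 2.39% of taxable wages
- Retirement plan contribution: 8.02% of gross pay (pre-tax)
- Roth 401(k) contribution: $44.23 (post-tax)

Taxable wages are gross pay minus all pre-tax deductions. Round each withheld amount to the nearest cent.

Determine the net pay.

$1,214.50

Retirement plan contribution: $2,264.82 × 0.0802 = $181.64
Taxable wages = $2,264.82 − $181.64 = $2,083.18
State income tax: $2,083.18 × 0.06 = $124.99
Federal tax withheld: $2,083.18 × 0.2724 = $567.46
Municipal income tax: $2,083.18 × 0.0239 = $49.79
Paid family leave insurance: $2,264.82 × 0.005 = $11.32
Medicare tax: $2,264.82 × 0.0253 = $57.30
State unemployment insurance (employee share): $2,264.82 × 0.006 = $13.59
Roth 401(k) contribution: $44.23
Total deductions = $181.64 + $124.99 + $567.46 + $49.79 + $11.32 + $57.30 + $13.59 + $44.23 = $1,050.32
Net pay = $2,264.82 − $1,050.32 = $1,214.50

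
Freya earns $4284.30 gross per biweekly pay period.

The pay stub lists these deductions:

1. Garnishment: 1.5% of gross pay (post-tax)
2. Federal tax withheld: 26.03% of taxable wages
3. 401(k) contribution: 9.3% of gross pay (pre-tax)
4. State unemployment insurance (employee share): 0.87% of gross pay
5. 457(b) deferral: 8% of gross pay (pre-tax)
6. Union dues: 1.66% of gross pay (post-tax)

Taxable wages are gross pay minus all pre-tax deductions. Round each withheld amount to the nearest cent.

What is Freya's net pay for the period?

457(b) deferral: $4284.30 × 0.08 = $342.74
401(k) contribution: $4284.30 × 0.093 = $398.44
Pre-tax total = $342.74 + $398.44 = $741.18
Taxable wages = $4284.30 − $741.18 = $3543.12
Federal tax withheld: $3543.12 × 0.2603 = $922.27
State unemployment insurance (employee share): $4284.30 × 0.0087 = $37.27
Garnishment: $4284.30 × 0.015 = $64.26
Union dues: $4284.30 × 0.0166 = $71.12
Total deductions = $342.74 + $398.44 + $922.27 + $37.27 + $64.26 + $71.12 = $1836.10
Net pay = $4284.30 − $1836.10 = $2448.20

$2448.20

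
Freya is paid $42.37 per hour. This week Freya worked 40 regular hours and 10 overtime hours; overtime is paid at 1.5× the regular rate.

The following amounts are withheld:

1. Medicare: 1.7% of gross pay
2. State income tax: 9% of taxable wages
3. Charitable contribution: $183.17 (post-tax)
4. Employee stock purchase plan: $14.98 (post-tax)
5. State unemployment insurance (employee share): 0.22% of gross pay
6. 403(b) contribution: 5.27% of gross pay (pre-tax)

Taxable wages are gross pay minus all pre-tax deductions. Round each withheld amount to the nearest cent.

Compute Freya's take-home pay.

Regular pay: 40 × $42.37 = $1,694.80
Overtime pay: 10 × $42.37 × 1.5 = $635.55
Gross pay = $1,694.80 + $635.55 = $2,330.35
403(b) contribution: $2,330.35 × 0.0527 = $122.81
Taxable wages = $2,330.35 − $122.81 = $2,207.54
State income tax: $2,207.54 × 0.09 = $198.68
State unemployment insurance (employee share): $2,330.35 × 0.0022 = $5.13
Medicare: $2,330.35 × 0.017 = $39.62
Charitable contribution: $183.17
Employee stock purchase plan: $14.98
Total deductions = $122.81 + $198.68 + $5.13 + $39.62 + $183.17 + $14.98 = $564.39
Net pay = $2,330.35 − $564.39 = $1,765.96

$1,765.96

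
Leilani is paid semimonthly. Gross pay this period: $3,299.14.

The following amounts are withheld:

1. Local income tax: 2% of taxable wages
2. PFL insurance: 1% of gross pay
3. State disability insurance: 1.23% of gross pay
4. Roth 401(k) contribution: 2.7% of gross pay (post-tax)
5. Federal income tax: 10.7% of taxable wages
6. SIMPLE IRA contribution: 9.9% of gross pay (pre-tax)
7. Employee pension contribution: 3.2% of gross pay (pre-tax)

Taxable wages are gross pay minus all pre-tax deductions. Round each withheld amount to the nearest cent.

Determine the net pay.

$2,340.21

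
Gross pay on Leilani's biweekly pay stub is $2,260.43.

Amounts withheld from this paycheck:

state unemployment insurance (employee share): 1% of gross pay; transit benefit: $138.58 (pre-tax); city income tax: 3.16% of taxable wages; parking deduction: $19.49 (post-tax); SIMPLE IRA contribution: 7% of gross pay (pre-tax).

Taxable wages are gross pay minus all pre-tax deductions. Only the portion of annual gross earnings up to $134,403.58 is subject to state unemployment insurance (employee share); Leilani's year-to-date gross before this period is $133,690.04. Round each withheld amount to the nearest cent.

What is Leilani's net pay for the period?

SIMPLE IRA contribution: $2,260.43 × 0.07 = $158.23
Transit benefit: $138.58
Pre-tax total = $158.23 + $138.58 = $296.81
Taxable wages = $2,260.43 − $296.81 = $1,963.62
City income tax: $1,963.62 × 0.0316 = $62.05
State unemployment insurance (employee share): only $134,403.58 − $133,690.04 = $713.54 of this check is subject → $713.54 × 0.01 = $7.14
Parking deduction: $19.49
Total deductions = $158.23 + $138.58 + $62.05 + $7.14 + $19.49 = $385.49
Net pay = $2,260.43 − $385.49 = $1,874.94

$1,874.94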